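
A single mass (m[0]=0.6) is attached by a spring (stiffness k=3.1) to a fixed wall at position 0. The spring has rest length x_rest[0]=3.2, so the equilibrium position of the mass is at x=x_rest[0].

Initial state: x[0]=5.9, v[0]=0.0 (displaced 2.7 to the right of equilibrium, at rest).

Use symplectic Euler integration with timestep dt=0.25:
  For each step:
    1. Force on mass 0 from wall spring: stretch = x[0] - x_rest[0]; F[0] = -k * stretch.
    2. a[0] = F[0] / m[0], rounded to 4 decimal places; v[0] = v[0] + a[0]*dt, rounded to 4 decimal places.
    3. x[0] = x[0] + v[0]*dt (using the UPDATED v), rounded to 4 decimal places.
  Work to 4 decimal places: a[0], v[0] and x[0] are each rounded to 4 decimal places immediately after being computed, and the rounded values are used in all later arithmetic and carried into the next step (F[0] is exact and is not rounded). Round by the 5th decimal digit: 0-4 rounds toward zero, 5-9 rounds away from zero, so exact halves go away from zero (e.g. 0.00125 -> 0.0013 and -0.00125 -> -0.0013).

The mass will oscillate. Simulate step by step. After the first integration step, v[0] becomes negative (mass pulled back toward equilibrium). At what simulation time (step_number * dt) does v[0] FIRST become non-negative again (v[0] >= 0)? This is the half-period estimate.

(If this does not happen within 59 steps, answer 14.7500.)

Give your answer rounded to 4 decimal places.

Step 0: x=[5.9000] v=[0.0000]
Step 1: x=[5.0281] v=[-3.4875]
Step 2: x=[3.5659] v=[-5.8488]
Step 3: x=[1.9856] v=[-6.3214]
Step 4: x=[0.7974] v=[-4.7528]
Step 5: x=[0.3850] v=[-1.6495]
Step 6: x=[0.8817] v=[1.9866]
First v>=0 after going negative at step 6, time=1.5000

Answer: 1.5000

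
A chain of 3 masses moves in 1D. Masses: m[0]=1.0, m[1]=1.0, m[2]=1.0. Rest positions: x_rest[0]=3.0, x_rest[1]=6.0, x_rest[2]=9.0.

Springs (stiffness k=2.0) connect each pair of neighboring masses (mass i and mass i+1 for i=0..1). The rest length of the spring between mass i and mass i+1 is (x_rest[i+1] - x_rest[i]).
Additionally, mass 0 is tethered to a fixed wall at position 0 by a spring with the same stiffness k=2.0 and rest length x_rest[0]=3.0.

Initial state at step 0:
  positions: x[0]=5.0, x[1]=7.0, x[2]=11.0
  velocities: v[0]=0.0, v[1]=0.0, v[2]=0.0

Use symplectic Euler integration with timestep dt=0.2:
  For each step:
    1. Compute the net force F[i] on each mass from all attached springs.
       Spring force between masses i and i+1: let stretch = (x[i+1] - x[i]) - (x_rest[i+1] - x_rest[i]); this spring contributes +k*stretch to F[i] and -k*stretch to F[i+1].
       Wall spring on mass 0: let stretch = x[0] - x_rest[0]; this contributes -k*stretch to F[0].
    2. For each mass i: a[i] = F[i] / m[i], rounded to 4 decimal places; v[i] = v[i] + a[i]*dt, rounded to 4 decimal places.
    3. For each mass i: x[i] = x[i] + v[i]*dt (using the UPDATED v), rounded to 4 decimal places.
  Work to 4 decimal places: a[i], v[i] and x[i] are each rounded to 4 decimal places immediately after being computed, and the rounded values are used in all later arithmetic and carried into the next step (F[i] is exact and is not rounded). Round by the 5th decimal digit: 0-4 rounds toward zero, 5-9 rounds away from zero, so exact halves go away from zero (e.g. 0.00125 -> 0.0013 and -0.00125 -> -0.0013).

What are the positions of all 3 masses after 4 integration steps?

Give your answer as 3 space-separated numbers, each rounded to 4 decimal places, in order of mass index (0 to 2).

Step 0: x=[5.0000 7.0000 11.0000] v=[0.0000 0.0000 0.0000]
Step 1: x=[4.7600 7.1600 10.9200] v=[-1.2000 0.8000 -0.4000]
Step 2: x=[4.3312 7.4288 10.7792] v=[-2.1440 1.3440 -0.7040]
Step 3: x=[3.8037 7.7178 10.6104] v=[-2.6374 1.4451 -0.8442]
Step 4: x=[3.2851 7.9251 10.4502] v=[-2.5932 1.0365 -0.8012]

Answer: 3.2851 7.9251 10.4502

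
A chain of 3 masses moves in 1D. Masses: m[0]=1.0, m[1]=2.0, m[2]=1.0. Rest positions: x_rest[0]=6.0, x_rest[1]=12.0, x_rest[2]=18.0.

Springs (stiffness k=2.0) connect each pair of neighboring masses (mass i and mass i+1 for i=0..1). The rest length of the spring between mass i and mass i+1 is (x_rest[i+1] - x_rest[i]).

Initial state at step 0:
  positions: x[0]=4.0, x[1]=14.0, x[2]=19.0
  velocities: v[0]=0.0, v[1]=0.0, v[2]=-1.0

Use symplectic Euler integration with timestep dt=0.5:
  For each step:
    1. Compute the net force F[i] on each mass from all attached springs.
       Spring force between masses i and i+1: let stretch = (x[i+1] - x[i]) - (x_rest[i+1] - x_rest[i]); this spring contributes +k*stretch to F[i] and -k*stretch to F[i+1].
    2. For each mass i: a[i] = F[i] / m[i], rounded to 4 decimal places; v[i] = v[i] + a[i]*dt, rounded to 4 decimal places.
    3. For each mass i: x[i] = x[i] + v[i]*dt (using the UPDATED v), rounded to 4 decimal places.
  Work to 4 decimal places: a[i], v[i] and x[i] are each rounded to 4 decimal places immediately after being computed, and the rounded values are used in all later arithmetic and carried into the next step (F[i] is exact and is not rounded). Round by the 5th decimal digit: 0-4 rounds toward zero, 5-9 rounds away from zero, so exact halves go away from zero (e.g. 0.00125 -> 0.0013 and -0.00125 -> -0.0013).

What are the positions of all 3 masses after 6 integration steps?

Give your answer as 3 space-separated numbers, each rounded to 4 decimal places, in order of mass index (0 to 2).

Step 0: x=[4.0000 14.0000 19.0000] v=[0.0000 0.0000 -1.0000]
Step 1: x=[6.0000 12.7500 19.0000] v=[4.0000 -2.5000 0.0000]
Step 2: x=[8.3750 11.3750 18.8750] v=[4.7500 -2.7500 -0.2500]
Step 3: x=[9.2500 11.1250 18.0000] v=[1.7500 -0.5000 -1.7500]
Step 4: x=[8.0625 12.1250 16.6875] v=[-2.3750 2.0000 -2.6250]
Step 5: x=[5.9063 13.2500 16.0938] v=[-4.3125 2.2500 -1.1875]
Step 6: x=[4.4219 13.2501 17.0782] v=[-2.9688 0.0001 1.9687]

Answer: 4.4219 13.2501 17.0782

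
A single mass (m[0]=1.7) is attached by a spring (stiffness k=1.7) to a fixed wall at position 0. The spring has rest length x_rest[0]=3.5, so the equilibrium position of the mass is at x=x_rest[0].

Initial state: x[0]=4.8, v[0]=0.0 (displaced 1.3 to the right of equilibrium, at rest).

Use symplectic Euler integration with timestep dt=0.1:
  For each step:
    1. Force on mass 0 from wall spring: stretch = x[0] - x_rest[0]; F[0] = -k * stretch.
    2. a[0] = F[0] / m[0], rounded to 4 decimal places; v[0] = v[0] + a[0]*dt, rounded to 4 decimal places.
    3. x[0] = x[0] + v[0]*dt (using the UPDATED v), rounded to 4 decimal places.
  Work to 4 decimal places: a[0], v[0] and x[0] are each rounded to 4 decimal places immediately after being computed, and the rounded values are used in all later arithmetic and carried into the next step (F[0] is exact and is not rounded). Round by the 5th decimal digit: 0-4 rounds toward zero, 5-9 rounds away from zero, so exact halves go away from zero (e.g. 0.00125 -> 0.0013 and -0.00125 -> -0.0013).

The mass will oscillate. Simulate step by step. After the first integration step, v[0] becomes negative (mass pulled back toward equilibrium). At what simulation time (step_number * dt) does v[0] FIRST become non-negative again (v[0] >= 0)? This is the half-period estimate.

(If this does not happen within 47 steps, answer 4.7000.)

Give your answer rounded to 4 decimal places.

Answer: 3.2000

Derivation:
Step 0: x=[4.8000] v=[0.0000]
Step 1: x=[4.7870] v=[-0.1300]
Step 2: x=[4.7611] v=[-0.2587]
Step 3: x=[4.7226] v=[-0.3848]
Step 4: x=[4.6719] v=[-0.5071]
Step 5: x=[4.6095] v=[-0.6243]
Step 6: x=[4.5360] v=[-0.7353]
Step 7: x=[4.4521] v=[-0.8389]
Step 8: x=[4.3587] v=[-0.9341]
Step 9: x=[4.2567] v=[-1.0200]
Step 10: x=[4.1471] v=[-1.0957]
Step 11: x=[4.0311] v=[-1.1604]
Step 12: x=[3.9098] v=[-1.2135]
Step 13: x=[3.7844] v=[-1.2545]
Step 14: x=[3.6561] v=[-1.2829]
Step 15: x=[3.5263] v=[-1.2985]
Step 16: x=[3.3962] v=[-1.3011]
Step 17: x=[3.2671] v=[-1.2907]
Step 18: x=[3.1404] v=[-1.2674]
Step 19: x=[3.0173] v=[-1.2314]
Step 20: x=[2.8990] v=[-1.1831]
Step 21: x=[2.7867] v=[-1.1230]
Step 22: x=[2.6815] v=[-1.0517]
Step 23: x=[2.5845] v=[-0.9699]
Step 24: x=[2.4967] v=[-0.8784]
Step 25: x=[2.4189] v=[-0.7781]
Step 26: x=[2.3519] v=[-0.6700]
Step 27: x=[2.2964] v=[-0.5552]
Step 28: x=[2.2529] v=[-0.4348]
Step 29: x=[2.2219] v=[-0.3101]
Step 30: x=[2.2037] v=[-0.1823]
Step 31: x=[2.1984] v=[-0.0527]
Step 32: x=[2.2062] v=[0.0775]
First v>=0 after going negative at step 32, time=3.2000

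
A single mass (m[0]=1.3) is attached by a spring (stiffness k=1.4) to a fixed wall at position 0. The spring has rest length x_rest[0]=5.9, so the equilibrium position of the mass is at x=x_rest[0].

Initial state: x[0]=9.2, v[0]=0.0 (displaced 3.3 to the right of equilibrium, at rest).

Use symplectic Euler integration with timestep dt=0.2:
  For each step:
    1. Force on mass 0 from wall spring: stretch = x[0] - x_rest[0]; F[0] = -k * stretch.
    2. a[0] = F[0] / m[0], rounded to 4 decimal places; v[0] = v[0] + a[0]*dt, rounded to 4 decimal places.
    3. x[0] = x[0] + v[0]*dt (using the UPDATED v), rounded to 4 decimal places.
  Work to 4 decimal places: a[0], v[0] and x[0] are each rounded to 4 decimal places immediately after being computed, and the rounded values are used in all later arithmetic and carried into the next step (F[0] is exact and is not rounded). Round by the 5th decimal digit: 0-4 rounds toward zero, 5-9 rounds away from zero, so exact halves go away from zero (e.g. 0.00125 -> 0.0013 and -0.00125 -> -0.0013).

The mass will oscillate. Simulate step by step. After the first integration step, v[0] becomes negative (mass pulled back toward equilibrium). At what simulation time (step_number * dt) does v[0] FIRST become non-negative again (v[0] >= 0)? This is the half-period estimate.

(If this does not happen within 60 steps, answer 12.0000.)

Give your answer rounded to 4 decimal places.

Answer: 3.2000

Derivation:
Step 0: x=[9.2000] v=[0.0000]
Step 1: x=[9.0578] v=[-0.7108]
Step 2: x=[8.7796] v=[-1.3909]
Step 3: x=[8.3774] v=[-2.0111]
Step 4: x=[7.8685] v=[-2.5447]
Step 5: x=[7.2748] v=[-2.9687]
Step 6: x=[6.6218] v=[-3.2648]
Step 7: x=[5.9377] v=[-3.4203]
Step 8: x=[5.2520] v=[-3.4284]
Step 9: x=[4.5942] v=[-3.2888]
Step 10: x=[3.9927] v=[-3.0076]
Step 11: x=[3.4733] v=[-2.5968]
Step 12: x=[3.0585] v=[-2.0741]
Step 13: x=[2.7661] v=[-1.4621]
Step 14: x=[2.6087] v=[-0.7871]
Step 15: x=[2.5931] v=[-0.0782]
Step 16: x=[2.7199] v=[0.6341]
First v>=0 after going negative at step 16, time=3.2000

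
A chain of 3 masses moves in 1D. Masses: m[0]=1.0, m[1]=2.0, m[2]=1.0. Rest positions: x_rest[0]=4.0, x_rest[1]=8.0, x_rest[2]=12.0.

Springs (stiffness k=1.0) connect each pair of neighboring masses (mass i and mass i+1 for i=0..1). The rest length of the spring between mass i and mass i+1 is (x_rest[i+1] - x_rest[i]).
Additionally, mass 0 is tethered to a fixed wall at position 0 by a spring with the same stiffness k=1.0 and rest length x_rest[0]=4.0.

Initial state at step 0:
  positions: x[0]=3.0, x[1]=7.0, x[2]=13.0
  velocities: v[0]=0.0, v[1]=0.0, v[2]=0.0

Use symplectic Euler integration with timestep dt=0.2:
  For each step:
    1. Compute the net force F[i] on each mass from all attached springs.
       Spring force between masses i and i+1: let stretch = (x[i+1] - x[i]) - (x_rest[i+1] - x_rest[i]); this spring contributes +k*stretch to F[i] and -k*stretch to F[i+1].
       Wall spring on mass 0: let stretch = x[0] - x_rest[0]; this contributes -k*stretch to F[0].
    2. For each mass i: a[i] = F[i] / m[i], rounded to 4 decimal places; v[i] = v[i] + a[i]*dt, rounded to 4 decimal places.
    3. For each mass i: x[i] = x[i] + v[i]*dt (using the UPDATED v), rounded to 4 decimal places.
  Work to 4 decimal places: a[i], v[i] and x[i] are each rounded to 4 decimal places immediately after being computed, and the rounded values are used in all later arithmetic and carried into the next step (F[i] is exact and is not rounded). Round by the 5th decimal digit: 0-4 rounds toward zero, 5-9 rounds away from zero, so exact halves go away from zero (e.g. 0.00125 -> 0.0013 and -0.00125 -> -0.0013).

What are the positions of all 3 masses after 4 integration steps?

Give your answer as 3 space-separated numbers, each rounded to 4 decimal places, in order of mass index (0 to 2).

Step 0: x=[3.0000 7.0000 13.0000] v=[0.0000 0.0000 0.0000]
Step 1: x=[3.0400 7.0400 12.9200] v=[0.2000 0.2000 -0.4000]
Step 2: x=[3.1184 7.1176 12.7648] v=[0.3920 0.3880 -0.7760]
Step 3: x=[3.2320 7.2282 12.5437] v=[0.5682 0.5528 -1.1054]
Step 4: x=[3.3762 7.3651 12.2700] v=[0.7210 0.6847 -1.3685]

Answer: 3.3762 7.3651 12.2700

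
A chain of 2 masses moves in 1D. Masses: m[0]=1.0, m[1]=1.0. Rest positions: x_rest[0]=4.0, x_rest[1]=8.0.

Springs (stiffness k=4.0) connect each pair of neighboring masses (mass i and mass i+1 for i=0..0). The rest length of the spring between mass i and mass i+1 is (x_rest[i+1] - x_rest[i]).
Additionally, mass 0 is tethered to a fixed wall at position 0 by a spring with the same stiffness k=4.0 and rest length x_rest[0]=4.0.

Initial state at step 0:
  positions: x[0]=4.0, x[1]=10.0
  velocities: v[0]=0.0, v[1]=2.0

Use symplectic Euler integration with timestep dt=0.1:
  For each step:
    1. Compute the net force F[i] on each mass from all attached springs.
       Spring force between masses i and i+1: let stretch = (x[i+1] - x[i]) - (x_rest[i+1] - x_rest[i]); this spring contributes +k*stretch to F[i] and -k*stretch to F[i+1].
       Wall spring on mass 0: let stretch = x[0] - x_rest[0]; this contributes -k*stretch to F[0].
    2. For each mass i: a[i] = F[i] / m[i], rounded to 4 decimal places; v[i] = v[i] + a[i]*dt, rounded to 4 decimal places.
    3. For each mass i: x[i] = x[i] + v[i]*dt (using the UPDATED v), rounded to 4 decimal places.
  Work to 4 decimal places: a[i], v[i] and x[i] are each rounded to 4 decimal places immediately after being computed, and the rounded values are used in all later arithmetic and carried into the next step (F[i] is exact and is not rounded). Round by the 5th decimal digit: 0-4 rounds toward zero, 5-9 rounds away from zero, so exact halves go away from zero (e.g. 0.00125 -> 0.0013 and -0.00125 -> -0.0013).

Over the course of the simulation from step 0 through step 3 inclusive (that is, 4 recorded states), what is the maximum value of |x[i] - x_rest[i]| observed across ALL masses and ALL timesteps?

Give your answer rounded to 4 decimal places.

Step 0: x=[4.0000 10.0000] v=[0.0000 2.0000]
Step 1: x=[4.0800 10.1200] v=[0.8000 1.2000]
Step 2: x=[4.2384 10.1584] v=[1.5840 0.3840]
Step 3: x=[4.4641 10.1200] v=[2.2566 -0.3840]
Max displacement = 2.1584

Answer: 2.1584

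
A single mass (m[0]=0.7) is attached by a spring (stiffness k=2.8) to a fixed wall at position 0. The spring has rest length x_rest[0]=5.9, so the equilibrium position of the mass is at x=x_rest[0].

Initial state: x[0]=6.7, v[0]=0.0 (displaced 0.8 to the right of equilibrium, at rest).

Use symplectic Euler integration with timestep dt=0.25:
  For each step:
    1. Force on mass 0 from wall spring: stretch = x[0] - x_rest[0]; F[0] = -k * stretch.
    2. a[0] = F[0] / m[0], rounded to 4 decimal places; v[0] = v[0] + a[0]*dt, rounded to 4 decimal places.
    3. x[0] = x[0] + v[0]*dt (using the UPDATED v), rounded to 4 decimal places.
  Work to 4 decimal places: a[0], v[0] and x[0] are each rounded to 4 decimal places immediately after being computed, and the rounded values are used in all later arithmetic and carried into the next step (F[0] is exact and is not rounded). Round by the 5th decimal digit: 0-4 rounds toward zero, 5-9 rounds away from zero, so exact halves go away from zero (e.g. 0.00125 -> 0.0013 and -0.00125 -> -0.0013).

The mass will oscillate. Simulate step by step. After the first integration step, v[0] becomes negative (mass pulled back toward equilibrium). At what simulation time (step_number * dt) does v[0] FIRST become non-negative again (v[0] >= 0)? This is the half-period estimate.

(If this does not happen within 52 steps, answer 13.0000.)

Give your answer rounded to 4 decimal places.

Step 0: x=[6.7000] v=[0.0000]
Step 1: x=[6.5000] v=[-0.8000]
Step 2: x=[6.1500] v=[-1.4000]
Step 3: x=[5.7375] v=[-1.6500]
Step 4: x=[5.3656] v=[-1.4875]
Step 5: x=[5.1273] v=[-0.9531]
Step 6: x=[5.0822] v=[-0.1804]
Step 7: x=[5.2416] v=[0.6374]
First v>=0 after going negative at step 7, time=1.7500

Answer: 1.7500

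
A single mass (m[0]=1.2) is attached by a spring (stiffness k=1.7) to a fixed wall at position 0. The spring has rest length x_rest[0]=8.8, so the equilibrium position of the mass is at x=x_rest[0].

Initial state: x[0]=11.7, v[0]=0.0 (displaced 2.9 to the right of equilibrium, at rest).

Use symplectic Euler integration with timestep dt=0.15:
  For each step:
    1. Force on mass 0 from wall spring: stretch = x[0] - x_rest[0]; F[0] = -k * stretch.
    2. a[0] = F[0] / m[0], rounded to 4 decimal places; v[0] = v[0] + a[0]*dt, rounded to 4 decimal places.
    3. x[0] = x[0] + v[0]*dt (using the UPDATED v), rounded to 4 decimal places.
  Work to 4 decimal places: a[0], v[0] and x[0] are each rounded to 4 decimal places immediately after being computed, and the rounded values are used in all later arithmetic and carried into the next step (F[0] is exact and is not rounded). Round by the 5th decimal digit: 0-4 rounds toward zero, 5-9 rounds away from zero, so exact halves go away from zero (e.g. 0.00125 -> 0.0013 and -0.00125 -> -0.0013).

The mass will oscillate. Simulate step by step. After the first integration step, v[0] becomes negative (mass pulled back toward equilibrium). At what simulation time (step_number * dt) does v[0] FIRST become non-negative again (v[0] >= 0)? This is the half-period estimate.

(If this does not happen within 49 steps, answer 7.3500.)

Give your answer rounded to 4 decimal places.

Answer: 2.7000

Derivation:
Step 0: x=[11.7000] v=[0.0000]
Step 1: x=[11.6076] v=[-0.6162]
Step 2: x=[11.4257] v=[-1.2128]
Step 3: x=[11.1601] v=[-1.7708]
Step 4: x=[10.8193] v=[-2.2723]
Step 5: x=[10.4141] v=[-2.7014]
Step 6: x=[9.9574] v=[-3.0444]
Step 7: x=[9.4638] v=[-3.2904]
Step 8: x=[8.9491] v=[-3.4315]
Step 9: x=[8.4296] v=[-3.4632]
Step 10: x=[7.9219] v=[-3.3845]
Step 11: x=[7.4422] v=[-3.1979]
Step 12: x=[7.0058] v=[-2.9094]
Step 13: x=[6.6266] v=[-2.5281]
Step 14: x=[6.3167] v=[-2.0663]
Step 15: x=[6.0859] v=[-1.5386]
Step 16: x=[5.9416] v=[-0.9619]
Step 17: x=[5.8884] v=[-0.3545]
Step 18: x=[5.9280] v=[0.2642]
First v>=0 after going negative at step 18, time=2.7000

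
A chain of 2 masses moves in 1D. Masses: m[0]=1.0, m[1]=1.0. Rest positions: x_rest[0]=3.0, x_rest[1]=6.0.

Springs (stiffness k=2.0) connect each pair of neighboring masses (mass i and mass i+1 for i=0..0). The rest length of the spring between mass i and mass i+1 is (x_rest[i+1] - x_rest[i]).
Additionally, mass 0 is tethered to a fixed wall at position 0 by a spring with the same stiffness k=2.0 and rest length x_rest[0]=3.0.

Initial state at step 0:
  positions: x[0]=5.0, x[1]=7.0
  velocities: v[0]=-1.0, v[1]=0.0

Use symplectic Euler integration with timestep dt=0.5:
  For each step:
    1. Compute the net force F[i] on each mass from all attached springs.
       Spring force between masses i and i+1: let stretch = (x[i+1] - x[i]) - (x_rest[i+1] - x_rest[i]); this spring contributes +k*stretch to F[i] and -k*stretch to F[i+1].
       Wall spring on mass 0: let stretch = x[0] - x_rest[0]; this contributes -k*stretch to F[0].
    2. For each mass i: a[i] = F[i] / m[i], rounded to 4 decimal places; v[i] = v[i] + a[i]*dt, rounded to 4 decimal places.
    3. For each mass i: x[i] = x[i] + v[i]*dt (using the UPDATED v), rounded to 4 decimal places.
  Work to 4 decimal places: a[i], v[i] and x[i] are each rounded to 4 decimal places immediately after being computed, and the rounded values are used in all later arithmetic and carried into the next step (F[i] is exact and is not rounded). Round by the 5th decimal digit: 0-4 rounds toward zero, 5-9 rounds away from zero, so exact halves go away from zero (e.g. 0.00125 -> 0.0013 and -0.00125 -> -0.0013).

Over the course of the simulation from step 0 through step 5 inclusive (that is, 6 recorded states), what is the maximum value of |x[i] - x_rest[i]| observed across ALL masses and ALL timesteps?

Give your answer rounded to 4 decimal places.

Answer: 2.4062

Derivation:
Step 0: x=[5.0000 7.0000] v=[-1.0000 0.0000]
Step 1: x=[3.0000 7.5000] v=[-4.0000 1.0000]
Step 2: x=[1.7500 7.2500] v=[-2.5000 -0.5000]
Step 3: x=[2.3750 5.7500] v=[1.2500 -3.0000]
Step 4: x=[3.5000 4.0625] v=[2.2500 -3.3750]
Step 5: x=[3.1563 3.5938] v=[-0.6875 -0.9375]
Max displacement = 2.4062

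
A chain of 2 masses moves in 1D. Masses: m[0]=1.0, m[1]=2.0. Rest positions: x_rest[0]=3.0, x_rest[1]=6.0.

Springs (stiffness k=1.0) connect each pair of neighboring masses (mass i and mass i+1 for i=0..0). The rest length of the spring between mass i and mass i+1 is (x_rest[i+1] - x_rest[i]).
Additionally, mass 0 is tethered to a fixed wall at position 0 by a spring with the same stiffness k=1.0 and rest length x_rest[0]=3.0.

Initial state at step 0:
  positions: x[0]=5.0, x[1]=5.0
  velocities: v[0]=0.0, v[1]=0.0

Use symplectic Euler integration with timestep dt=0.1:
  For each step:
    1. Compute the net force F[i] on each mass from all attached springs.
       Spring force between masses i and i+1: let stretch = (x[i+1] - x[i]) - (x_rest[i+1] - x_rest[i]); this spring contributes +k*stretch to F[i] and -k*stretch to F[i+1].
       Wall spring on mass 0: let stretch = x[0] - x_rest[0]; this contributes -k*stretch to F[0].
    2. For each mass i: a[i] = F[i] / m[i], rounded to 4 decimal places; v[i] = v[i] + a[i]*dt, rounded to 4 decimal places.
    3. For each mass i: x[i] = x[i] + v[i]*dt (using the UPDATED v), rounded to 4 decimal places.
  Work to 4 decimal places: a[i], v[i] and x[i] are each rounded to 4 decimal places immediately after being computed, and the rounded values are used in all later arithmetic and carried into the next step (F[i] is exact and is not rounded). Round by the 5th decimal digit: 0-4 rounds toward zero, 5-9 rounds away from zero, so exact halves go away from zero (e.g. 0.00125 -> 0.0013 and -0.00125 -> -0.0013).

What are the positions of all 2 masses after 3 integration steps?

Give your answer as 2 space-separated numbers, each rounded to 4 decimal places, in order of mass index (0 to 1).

Step 0: x=[5.0000 5.0000] v=[0.0000 0.0000]
Step 1: x=[4.9500 5.0150] v=[-0.5000 0.1500]
Step 2: x=[4.8512 5.0447] v=[-0.9885 0.2968]
Step 3: x=[4.7058 5.0884] v=[-1.4543 0.4371]

Answer: 4.7058 5.0884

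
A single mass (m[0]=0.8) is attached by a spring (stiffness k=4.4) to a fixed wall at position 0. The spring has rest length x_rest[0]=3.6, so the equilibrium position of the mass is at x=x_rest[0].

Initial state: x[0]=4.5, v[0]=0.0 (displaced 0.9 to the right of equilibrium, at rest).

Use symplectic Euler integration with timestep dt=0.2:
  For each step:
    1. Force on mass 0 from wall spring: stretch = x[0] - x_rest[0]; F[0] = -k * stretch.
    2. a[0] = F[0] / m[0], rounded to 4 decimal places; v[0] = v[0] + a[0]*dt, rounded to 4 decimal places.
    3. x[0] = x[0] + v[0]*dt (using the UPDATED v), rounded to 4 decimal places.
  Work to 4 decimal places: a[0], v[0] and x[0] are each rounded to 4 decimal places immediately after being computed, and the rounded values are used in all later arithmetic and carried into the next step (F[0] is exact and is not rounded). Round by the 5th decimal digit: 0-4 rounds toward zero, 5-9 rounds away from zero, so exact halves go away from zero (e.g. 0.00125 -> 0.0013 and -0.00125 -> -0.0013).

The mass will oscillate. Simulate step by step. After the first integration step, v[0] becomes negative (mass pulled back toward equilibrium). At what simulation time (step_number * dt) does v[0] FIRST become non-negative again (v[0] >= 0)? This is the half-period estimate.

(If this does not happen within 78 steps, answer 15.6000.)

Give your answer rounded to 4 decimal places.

Answer: 1.4000

Derivation:
Step 0: x=[4.5000] v=[0.0000]
Step 1: x=[4.3020] v=[-0.9900]
Step 2: x=[3.9496] v=[-1.7622]
Step 3: x=[3.5202] v=[-2.1468]
Step 4: x=[3.1084] v=[-2.0590]
Step 5: x=[2.8048] v=[-1.5182]
Step 6: x=[2.6761] v=[-0.6435]
Step 7: x=[2.7507] v=[0.3728]
First v>=0 after going negative at step 7, time=1.4000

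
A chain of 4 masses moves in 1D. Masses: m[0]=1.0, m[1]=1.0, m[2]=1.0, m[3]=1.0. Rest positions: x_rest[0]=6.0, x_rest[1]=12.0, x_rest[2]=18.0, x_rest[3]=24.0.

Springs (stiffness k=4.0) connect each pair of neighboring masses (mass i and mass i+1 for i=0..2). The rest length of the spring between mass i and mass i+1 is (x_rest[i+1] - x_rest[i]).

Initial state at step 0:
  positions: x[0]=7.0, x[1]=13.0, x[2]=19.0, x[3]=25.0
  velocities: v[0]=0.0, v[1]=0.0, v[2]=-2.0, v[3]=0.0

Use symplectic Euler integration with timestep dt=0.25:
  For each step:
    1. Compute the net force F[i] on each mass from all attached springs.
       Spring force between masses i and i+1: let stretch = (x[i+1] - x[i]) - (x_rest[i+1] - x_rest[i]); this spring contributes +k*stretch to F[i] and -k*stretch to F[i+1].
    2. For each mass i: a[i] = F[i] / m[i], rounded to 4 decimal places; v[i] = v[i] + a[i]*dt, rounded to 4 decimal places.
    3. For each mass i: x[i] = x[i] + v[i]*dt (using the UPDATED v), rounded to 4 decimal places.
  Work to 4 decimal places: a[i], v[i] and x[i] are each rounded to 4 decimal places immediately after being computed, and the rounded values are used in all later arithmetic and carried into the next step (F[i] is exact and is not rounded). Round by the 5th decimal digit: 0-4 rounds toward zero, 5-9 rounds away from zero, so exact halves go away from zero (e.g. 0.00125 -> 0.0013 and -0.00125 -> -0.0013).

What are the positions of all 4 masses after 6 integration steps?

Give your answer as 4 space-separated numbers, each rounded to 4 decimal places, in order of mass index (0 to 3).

Answer: 6.3018 12.3683 18.4835 23.8468

Derivation:
Step 0: x=[7.0000 13.0000 19.0000 25.0000] v=[0.0000 0.0000 -2.0000 0.0000]
Step 1: x=[7.0000 13.0000 18.5000 25.0000] v=[0.0000 0.0000 -2.0000 0.0000]
Step 2: x=[7.0000 12.8750 18.2500 24.8750] v=[0.0000 -0.5000 -1.0000 -0.5000]
Step 3: x=[6.9688 12.6250 18.3125 24.5938] v=[-0.1250 -1.0000 0.2500 -1.1250]
Step 4: x=[6.8516 12.3828 18.5235 24.2422] v=[-0.4688 -0.9687 0.8438 -1.4063]
Step 5: x=[6.6172 12.2930 18.6290 23.9610] v=[-0.9376 -0.3592 0.4218 -1.1250]
Step 6: x=[6.3018 12.3683 18.4835 23.8468] v=[-1.2618 0.3010 -0.5822 -0.4570]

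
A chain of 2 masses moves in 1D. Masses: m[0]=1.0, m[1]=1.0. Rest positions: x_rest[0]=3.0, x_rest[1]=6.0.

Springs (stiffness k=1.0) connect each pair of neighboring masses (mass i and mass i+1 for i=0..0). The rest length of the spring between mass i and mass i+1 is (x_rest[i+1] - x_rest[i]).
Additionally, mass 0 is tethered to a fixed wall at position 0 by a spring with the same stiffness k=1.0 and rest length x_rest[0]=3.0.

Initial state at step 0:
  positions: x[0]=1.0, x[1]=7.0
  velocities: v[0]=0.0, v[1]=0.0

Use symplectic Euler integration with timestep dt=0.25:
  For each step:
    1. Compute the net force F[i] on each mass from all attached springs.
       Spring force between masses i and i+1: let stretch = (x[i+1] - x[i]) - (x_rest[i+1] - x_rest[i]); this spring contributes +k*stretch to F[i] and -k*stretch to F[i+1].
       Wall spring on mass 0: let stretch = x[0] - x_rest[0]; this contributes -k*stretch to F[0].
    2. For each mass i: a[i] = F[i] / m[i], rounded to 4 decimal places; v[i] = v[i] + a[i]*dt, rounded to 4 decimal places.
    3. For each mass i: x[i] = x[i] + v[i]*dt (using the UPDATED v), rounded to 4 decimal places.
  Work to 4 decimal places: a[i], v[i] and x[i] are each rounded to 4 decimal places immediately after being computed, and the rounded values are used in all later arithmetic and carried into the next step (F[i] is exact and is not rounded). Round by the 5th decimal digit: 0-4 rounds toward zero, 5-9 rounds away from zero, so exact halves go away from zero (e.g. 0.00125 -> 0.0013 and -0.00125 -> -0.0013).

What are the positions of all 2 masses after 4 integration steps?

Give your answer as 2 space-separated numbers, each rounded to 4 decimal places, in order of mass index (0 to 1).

Step 0: x=[1.0000 7.0000] v=[0.0000 0.0000]
Step 1: x=[1.3125 6.8125] v=[1.2500 -0.7500]
Step 2: x=[1.8867 6.4688] v=[2.2969 -1.3750]
Step 3: x=[2.6294 6.0262] v=[2.9708 -1.7705]
Step 4: x=[3.4201 5.5588] v=[3.1627 -1.8697]

Answer: 3.4201 5.5588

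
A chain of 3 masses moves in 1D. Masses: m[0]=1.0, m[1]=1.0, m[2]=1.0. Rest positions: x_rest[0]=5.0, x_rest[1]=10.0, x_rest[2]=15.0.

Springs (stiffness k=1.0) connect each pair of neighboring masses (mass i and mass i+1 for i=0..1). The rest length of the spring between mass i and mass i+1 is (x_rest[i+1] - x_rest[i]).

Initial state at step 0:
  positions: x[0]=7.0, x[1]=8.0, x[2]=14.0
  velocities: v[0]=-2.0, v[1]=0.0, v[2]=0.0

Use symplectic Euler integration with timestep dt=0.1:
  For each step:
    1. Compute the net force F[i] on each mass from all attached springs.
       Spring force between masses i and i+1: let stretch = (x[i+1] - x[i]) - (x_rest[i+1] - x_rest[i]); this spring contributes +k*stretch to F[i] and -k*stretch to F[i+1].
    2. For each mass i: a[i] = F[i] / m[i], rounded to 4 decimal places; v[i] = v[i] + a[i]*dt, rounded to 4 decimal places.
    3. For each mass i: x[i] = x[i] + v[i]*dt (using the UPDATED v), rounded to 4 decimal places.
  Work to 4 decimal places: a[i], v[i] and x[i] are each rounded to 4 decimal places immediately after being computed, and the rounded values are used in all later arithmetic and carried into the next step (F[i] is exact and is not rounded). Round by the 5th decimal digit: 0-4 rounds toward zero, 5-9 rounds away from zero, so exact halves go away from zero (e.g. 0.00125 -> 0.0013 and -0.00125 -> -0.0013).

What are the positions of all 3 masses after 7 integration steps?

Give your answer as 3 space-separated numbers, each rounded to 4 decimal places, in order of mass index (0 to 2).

Step 0: x=[7.0000 8.0000 14.0000] v=[-2.0000 0.0000 0.0000]
Step 1: x=[6.7600 8.0500 13.9900] v=[-2.4000 0.5000 -0.1000]
Step 2: x=[6.4829 8.1465 13.9706] v=[-2.7710 0.9650 -0.1940]
Step 3: x=[6.1724 8.2846 13.9430] v=[-3.1046 1.3811 -0.2764]
Step 4: x=[5.8331 8.4582 13.9088] v=[-3.3934 1.7357 -0.3422]
Step 5: x=[5.4700 8.6600 13.8701] v=[-3.6309 2.0183 -0.3873]
Step 6: x=[5.0888 8.8820 13.8293] v=[-3.8119 2.2203 -0.4083]
Step 7: x=[4.6955 9.1156 13.7890] v=[-3.9326 2.3357 -0.4030]

Answer: 4.6955 9.1156 13.7890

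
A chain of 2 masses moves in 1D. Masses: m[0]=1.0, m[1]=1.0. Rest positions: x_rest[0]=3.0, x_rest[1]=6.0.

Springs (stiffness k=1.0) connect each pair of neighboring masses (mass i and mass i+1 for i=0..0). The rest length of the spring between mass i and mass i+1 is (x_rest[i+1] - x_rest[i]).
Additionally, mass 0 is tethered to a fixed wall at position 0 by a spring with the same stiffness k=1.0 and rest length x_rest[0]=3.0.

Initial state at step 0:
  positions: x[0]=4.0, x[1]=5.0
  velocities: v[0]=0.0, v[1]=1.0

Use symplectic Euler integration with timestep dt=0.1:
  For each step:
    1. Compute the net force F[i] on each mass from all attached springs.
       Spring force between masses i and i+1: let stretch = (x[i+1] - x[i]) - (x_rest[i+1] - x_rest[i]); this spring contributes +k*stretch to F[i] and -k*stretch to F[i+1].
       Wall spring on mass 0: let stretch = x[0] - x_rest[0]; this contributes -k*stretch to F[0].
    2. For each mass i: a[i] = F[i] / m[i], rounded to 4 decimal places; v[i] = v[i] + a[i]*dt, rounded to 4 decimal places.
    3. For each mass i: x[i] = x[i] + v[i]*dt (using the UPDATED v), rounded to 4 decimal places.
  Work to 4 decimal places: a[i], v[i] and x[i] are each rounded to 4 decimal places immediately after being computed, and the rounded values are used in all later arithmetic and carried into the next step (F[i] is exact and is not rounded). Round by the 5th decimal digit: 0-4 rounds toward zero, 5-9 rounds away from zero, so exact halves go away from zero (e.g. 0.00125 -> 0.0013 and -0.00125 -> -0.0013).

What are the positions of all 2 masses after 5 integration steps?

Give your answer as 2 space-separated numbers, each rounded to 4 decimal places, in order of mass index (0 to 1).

Step 0: x=[4.0000 5.0000] v=[0.0000 1.0000]
Step 1: x=[3.9700 5.1200] v=[-0.3000 1.2000]
Step 2: x=[3.9118 5.2585] v=[-0.5820 1.3850]
Step 3: x=[3.8280 5.4135] v=[-0.8385 1.5503]
Step 4: x=[3.7217 5.5827] v=[-1.0628 1.6918]
Step 5: x=[3.5968 5.7633] v=[-1.2489 1.8057]

Answer: 3.5968 5.7633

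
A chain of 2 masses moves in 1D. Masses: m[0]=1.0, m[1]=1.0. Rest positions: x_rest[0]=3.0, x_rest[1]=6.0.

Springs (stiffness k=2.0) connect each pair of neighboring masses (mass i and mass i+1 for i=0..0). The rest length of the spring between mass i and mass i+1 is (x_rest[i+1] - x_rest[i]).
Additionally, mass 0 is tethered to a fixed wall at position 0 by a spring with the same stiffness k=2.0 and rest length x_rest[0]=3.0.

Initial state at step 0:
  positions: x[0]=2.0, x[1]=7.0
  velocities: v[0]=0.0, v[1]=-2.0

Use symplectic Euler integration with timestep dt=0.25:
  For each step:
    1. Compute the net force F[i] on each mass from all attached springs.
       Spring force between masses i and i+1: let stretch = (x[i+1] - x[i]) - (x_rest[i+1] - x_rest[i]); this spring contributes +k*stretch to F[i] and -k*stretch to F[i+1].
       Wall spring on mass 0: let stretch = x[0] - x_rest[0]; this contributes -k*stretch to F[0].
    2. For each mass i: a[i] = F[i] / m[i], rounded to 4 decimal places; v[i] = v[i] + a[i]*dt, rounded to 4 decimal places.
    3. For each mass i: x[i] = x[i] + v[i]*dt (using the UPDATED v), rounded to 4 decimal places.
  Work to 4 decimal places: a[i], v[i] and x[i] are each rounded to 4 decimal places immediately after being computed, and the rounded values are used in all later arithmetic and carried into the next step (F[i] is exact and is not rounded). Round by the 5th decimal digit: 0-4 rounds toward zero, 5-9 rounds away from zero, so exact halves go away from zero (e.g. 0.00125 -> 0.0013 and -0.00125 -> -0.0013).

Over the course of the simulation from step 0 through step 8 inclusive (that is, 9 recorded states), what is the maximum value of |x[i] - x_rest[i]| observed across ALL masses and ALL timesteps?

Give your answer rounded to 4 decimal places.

Answer: 2.1952

Derivation:
Step 0: x=[2.0000 7.0000] v=[0.0000 -2.0000]
Step 1: x=[2.3750 6.2500] v=[1.5000 -3.0000]
Step 2: x=[2.9375 5.3906] v=[2.2500 -3.4375]
Step 3: x=[3.4395 4.5996] v=[2.0078 -3.1641]
Step 4: x=[3.6565 4.0386] v=[0.8681 -2.2442]
Step 5: x=[3.4642 3.8048] v=[-0.7691 -0.9353]
Step 6: x=[2.8815 3.9034] v=[-2.3309 0.3944]
Step 7: x=[2.0663 4.2493] v=[-3.2607 1.3835]
Step 8: x=[1.2657 4.6973] v=[-3.2024 1.7920]
Max displacement = 2.1952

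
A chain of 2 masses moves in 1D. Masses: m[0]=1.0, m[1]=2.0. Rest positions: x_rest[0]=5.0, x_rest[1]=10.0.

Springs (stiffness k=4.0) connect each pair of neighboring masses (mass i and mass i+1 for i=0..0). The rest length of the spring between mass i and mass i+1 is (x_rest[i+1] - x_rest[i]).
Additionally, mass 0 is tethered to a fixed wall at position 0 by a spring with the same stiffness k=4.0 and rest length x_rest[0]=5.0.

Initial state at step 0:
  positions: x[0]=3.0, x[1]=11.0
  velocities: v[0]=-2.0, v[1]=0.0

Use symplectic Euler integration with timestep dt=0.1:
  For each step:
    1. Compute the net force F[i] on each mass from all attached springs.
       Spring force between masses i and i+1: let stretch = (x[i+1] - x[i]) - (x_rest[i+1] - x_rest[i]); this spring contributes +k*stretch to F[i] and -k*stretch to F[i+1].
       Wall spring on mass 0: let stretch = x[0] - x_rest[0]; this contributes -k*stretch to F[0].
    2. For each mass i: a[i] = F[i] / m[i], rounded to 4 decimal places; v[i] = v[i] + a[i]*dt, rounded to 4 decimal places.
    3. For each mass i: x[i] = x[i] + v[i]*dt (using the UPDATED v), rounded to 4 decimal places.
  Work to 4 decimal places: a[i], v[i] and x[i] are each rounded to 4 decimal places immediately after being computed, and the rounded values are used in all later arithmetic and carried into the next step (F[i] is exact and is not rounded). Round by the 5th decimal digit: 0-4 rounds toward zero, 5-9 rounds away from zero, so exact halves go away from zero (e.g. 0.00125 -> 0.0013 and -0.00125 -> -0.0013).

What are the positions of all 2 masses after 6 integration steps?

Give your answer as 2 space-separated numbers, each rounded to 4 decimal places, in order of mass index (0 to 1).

Step 0: x=[3.0000 11.0000] v=[-2.0000 0.0000]
Step 1: x=[3.0000 10.9400] v=[0.0000 -0.6000]
Step 2: x=[3.1976 10.8212] v=[1.9760 -1.1880]
Step 3: x=[3.5722 10.6499] v=[3.7464 -1.7127]
Step 4: x=[4.0871 10.4371] v=[5.1486 -2.1282]
Step 5: x=[4.6925 10.1973] v=[6.0538 -2.3982]
Step 6: x=[5.3304 9.9474] v=[6.3787 -2.4992]

Answer: 5.3304 9.9474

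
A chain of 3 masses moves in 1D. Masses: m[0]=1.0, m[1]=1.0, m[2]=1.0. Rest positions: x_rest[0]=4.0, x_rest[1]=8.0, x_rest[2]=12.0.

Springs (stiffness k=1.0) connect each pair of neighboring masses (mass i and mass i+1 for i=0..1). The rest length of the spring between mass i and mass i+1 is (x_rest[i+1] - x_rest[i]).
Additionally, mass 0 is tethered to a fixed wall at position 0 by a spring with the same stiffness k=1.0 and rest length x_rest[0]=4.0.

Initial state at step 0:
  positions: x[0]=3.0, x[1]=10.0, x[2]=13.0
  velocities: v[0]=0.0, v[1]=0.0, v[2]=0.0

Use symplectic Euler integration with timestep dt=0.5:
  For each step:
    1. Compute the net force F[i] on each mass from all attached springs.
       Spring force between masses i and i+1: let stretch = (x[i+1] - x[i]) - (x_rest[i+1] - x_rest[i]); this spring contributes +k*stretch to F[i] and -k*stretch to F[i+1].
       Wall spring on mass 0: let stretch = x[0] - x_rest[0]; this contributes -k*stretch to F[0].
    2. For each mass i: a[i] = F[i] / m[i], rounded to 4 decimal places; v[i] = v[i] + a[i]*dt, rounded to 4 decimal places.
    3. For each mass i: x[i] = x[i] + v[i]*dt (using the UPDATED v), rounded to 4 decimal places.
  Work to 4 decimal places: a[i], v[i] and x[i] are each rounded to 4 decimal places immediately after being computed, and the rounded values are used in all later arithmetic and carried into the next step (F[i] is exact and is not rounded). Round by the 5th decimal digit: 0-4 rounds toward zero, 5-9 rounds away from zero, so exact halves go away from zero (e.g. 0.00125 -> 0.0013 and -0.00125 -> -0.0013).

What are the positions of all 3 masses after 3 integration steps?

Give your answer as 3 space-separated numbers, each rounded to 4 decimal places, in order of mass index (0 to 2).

Answer: 5.8282 7.3906 13.2188

Derivation:
Step 0: x=[3.0000 10.0000 13.0000] v=[0.0000 0.0000 0.0000]
Step 1: x=[4.0000 9.0000 13.2500] v=[2.0000 -2.0000 0.5000]
Step 2: x=[5.2500 7.8125 13.4375] v=[2.5000 -2.3750 0.3750]
Step 3: x=[5.8282 7.3906 13.2188] v=[1.1563 -0.8438 -0.4375]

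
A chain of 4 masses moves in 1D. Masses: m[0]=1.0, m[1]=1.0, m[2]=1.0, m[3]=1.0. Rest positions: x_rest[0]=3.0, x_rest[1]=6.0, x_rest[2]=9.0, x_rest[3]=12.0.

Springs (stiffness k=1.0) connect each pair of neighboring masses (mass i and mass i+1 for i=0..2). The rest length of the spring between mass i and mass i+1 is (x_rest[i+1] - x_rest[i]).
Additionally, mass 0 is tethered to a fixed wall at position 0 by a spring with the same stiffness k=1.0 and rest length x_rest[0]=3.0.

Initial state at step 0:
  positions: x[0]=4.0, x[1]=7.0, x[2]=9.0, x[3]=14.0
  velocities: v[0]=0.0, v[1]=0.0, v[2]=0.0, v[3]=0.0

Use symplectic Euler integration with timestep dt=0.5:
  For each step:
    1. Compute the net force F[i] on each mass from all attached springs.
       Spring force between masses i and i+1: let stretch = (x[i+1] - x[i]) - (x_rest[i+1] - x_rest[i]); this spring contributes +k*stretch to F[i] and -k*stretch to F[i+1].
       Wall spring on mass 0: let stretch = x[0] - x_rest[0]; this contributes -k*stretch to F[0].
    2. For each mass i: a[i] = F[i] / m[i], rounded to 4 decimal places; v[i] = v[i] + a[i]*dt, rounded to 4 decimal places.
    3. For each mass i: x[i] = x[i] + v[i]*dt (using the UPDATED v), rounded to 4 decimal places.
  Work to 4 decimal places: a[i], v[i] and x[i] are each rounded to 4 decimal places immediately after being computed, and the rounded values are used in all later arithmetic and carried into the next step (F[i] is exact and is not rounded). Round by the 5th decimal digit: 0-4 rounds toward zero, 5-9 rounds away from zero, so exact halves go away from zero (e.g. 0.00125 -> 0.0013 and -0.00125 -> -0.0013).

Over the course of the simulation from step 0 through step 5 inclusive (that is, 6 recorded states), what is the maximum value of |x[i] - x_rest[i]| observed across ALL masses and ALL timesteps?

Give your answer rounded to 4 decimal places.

Answer: 2.1094

Derivation:
Step 0: x=[4.0000 7.0000 9.0000 14.0000] v=[0.0000 0.0000 0.0000 0.0000]
Step 1: x=[3.7500 6.7500 9.7500 13.5000] v=[-0.5000 -0.5000 1.5000 -1.0000]
Step 2: x=[3.3125 6.5000 10.6875 12.8125] v=[-0.8750 -0.5000 1.8750 -1.3750]
Step 3: x=[2.8438 6.5000 11.1094 12.3438] v=[-0.9375 0.0000 0.8438 -0.9375]
Step 4: x=[2.5782 6.7383 10.6876 12.3165] v=[-0.5313 0.4766 -0.8437 -0.0547]
Step 5: x=[2.7081 6.9239 9.6857 12.6320] v=[0.2597 0.3712 -2.0039 0.6309]
Max displacement = 2.1094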